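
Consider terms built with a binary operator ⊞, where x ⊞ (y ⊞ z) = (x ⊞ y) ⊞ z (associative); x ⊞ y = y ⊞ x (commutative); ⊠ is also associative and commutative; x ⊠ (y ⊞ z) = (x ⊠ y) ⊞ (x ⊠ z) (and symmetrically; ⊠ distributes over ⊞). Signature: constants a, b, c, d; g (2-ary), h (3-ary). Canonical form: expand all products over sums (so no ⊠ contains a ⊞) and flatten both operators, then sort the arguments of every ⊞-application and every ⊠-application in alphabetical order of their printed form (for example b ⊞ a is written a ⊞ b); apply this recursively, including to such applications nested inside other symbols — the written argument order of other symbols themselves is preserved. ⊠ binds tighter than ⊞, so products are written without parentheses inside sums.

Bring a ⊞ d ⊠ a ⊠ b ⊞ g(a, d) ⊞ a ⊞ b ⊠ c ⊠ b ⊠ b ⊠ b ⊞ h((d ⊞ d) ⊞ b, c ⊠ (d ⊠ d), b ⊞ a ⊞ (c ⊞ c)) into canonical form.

Flatten:  a ⊞ a ⊠ b ⊠ d ⊞ g(a, d) ⊞ a ⊞ b ⊠ b ⊠ b ⊠ b ⊠ c ⊞ h(b ⊞ d ⊞ d, c ⊠ d ⊠ d, a ⊞ b ⊞ c ⊞ c)
Order the arguments:  a ⊞ a ⊞ a ⊠ b ⊠ d ⊞ b ⊠ b ⊠ b ⊠ b ⊠ c ⊞ g(a, d) ⊞ h(b ⊞ d ⊞ d, c ⊠ d ⊠ d, a ⊞ b ⊞ c ⊞ c)

Answer: a ⊞ a ⊞ a ⊠ b ⊠ d ⊞ b ⊠ b ⊠ b ⊠ b ⊠ c ⊞ g(a, d) ⊞ h(b ⊞ d ⊞ d, c ⊠ d ⊠ d, a ⊞ b ⊞ c ⊞ c)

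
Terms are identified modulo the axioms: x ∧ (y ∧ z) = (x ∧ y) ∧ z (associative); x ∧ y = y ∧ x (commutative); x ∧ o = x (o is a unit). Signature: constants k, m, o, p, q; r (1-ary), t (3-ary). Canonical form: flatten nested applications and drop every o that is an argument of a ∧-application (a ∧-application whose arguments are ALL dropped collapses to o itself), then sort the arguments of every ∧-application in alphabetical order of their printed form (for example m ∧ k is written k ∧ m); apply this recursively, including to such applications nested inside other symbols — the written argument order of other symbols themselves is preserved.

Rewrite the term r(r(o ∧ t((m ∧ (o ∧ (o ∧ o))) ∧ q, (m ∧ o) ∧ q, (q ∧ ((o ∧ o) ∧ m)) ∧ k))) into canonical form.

Answer: r(r(t(m ∧ q, m ∧ q, k ∧ m ∧ q)))

Derivation:
Descend into:  o ∧ t((m ∧ (o ∧ (o ∧ o))) ∧ q, (m ∧ o) ∧ q, (q ∧ ((o ∧ o) ∧ m)) ∧ k)
Simplify inside:  t((m ∧ (o ∧ (o ∧ o))) ∧ q, (m ∧ o) ∧ q, (q ∧ ((o ∧ o) ∧ m)) ∧ k)  →  t(m ∧ q, m ∧ q, k ∧ m ∧ q)
Units out:  drop o
Order the arguments:  t(m ∧ q, m ∧ q, k ∧ m ∧ q)
Put back:  r(r(t(m ∧ q, m ∧ q, k ∧ m ∧ q)))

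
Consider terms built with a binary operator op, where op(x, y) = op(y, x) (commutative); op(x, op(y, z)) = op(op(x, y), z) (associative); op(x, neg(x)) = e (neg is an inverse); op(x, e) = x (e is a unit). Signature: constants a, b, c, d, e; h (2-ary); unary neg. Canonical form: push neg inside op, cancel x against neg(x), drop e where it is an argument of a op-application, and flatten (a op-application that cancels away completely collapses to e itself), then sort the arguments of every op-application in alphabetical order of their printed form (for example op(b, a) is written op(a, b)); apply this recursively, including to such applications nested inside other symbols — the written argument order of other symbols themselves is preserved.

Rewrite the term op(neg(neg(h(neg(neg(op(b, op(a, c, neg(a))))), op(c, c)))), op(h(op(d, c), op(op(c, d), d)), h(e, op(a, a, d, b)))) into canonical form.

Push neg inside:  distribute neg over op and collapse double neg
Collect:  op(h(op(b, c), op(c, c)), h(op(c, d), op(c, d, d)), h(e, op(a, a, b, d)))
Order the arguments:  op(h(e, op(a, a, b, d)), h(op(b, c), op(c, c)), h(op(c, d), op(c, d, d)))

Answer: op(h(e, op(a, a, b, d)), h(op(b, c), op(c, c)), h(op(c, d), op(c, d, d)))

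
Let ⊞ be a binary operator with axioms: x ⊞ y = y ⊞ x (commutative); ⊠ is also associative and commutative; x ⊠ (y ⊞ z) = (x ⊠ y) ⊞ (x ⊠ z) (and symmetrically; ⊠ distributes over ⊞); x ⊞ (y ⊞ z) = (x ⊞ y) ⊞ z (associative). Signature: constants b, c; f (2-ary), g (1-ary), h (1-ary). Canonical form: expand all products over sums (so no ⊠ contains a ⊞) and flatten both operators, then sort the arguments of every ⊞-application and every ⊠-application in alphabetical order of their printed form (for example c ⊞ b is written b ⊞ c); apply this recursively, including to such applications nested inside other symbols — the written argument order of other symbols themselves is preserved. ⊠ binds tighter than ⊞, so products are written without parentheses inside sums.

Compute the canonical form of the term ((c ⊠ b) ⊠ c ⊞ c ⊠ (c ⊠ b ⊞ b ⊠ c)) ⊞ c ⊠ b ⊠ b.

Answer: b ⊠ b ⊠ c ⊞ b ⊠ c ⊠ c ⊞ b ⊠ c ⊠ c ⊞ b ⊠ c ⊠ c

Derivation:
Distribute:  b ⊠ c ⊠ c ⊞ b ⊠ c ⊠ c ⊞ b ⊠ c ⊠ c ⊞ b ⊠ b ⊠ c
Sort arguments:  b ⊠ b ⊠ c ⊞ b ⊠ c ⊠ c ⊞ b ⊠ c ⊠ c ⊞ b ⊠ c ⊠ c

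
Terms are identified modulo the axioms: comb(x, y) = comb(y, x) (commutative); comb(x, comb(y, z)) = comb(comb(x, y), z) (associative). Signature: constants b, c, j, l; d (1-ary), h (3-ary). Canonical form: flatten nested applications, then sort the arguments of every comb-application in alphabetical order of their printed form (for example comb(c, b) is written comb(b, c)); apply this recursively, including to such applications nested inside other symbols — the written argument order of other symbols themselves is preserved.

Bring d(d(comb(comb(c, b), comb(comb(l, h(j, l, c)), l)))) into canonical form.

Work inside:  comb(comb(c, b), comb(comb(l, h(j, l, c)), l))
Merge nested applications:  comb(c, b, l, h(j, l, c), l)
Order the arguments:  comb(b, c, h(j, l, c), l, l)
Reassemble:  d(d(comb(b, c, h(j, l, c), l, l)))

Answer: d(d(comb(b, c, h(j, l, c), l, l)))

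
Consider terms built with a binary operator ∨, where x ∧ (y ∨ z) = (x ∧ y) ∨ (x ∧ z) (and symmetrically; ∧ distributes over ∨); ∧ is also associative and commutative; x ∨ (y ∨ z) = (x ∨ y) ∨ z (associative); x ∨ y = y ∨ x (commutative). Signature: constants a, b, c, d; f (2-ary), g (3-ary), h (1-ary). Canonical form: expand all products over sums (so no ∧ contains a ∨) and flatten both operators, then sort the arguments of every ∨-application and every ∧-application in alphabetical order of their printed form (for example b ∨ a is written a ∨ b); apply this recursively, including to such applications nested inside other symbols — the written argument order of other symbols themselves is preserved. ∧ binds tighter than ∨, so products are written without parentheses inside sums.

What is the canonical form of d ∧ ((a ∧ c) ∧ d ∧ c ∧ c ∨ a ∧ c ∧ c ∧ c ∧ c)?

Answer: a ∧ c ∧ c ∧ c ∧ c ∧ d ∨ a ∧ c ∧ c ∧ c ∧ d ∧ d

Derivation:
Expand:  a ∧ c ∧ c ∧ c ∧ d ∧ d ∨ a ∧ c ∧ c ∧ c ∧ c ∧ d
Sort:  a ∧ c ∧ c ∧ c ∧ c ∧ d ∨ a ∧ c ∧ c ∧ c ∧ d ∧ d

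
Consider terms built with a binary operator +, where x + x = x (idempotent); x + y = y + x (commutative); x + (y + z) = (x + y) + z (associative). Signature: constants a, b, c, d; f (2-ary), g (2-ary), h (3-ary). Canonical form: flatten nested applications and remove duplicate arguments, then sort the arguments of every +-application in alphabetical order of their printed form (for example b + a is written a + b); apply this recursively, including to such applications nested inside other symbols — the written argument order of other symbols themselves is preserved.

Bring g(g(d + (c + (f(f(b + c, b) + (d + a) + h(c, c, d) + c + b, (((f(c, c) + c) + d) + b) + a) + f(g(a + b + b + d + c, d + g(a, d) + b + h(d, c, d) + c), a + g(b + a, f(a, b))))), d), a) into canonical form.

Work inside:  d + (c + (f(f(b + c, b) + (d + a) + h(c, c, d) + c + b, (((f(c, c) + c) + d) + b) + a) + f(g(a + b + b + d + c, d + g(a, d) + b + h(d, c, d) + c), a + g(b + a, f(a, b)))))
Merge nested applications:  d + c + f(f(b + c, b) + (d + a) + h(c, c, d) + c + b, (((f(c, c) + c) + d) + b) + a) + f(g(a + b + b + d + c, d + g(a, d) + b + h(d, c, d) + c), a + g(b + a, f(a, b)))
Canonicalize subterm:  f(f(b + c, b) + (d + a) + h(c, c, d) + c + b, (((f(c, c) + c) + d) + b) + a)  →  f(a + b + c + d + f(b + c, b) + h(c, c, d), a + b + c + d + f(c, c))
Inside:  f(g(a + b + b + d + c, d + g(a, d) + b + h(d, c, d) + c), a + g(b + a, f(a, b)))  →  f(g(a + b + c + d, b + c + d + g(a, d) + h(d, c, d)), a + g(a + b, f(a, b)))
Order the arguments:  c + d + f(a + b + c + d + f(b + c, b) + h(c, c, d), a + b + c + d + f(c, c)) + f(g(a + b + c + d, b + c + d + g(a, d) + h(d, c, d)), a + g(a + b, f(a, b)))
Rebuild:  g(g(c + d + f(a + b + c + d + f(b + c, b) + h(c, c, d), a + b + c + d + f(c, c)) + f(g(a + b + c + d, b + c + d + g(a, d) + h(d, c, d)), a + g(a + b, f(a, b))), d), a)

Answer: g(g(c + d + f(a + b + c + d + f(b + c, b) + h(c, c, d), a + b + c + d + f(c, c)) + f(g(a + b + c + d, b + c + d + g(a, d) + h(d, c, d)), a + g(a + b, f(a, b))), d), a)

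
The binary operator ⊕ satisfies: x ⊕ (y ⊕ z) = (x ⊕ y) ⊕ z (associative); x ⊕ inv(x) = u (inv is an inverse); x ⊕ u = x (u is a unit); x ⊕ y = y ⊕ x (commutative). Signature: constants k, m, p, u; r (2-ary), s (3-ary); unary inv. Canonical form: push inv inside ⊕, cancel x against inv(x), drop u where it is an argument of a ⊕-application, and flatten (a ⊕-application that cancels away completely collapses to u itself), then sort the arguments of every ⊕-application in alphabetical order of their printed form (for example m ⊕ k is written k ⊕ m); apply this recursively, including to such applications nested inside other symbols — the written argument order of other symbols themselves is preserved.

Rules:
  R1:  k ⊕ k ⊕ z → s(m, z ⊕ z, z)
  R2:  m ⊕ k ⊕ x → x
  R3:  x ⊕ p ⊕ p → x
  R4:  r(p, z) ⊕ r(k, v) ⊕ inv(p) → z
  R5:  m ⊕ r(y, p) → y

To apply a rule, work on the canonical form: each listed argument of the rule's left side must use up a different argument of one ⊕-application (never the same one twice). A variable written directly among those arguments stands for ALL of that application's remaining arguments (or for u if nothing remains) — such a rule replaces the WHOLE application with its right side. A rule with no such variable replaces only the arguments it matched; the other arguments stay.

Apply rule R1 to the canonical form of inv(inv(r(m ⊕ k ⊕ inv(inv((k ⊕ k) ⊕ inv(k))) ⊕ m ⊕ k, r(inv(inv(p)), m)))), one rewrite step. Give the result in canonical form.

Canonical form:  r(k ⊕ k ⊕ k ⊕ m ⊕ m, r(p, m))
Match R1:  consume k, k;  z := k ⊕ m ⊕ m
The variable takes the whole remainder — replace the entire application.
New term:  r(s(m, k ⊕ k ⊕ m ⊕ m ⊕ m ⊕ m, k ⊕ m ⊕ m), r(p, m))

Answer: r(s(m, k ⊕ k ⊕ m ⊕ m ⊕ m ⊕ m, k ⊕ m ⊕ m), r(p, m))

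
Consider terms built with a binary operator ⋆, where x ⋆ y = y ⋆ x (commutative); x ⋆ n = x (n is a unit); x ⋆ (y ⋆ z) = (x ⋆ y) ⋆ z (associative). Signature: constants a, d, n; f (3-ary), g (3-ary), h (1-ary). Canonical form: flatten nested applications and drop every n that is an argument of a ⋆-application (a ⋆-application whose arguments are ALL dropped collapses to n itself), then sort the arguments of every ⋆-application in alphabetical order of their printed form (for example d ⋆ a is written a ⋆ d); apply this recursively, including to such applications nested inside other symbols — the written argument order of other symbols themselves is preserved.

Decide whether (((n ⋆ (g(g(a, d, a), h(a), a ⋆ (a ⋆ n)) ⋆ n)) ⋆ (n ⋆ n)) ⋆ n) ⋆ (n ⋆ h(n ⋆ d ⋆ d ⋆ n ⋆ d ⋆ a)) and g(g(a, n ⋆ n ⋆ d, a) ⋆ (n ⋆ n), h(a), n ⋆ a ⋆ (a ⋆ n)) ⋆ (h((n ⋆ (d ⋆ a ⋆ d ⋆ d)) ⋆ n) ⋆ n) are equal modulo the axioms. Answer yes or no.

Left:  (((n ⋆ (g(g(a, d, a), h(a), a ⋆ (a ⋆ n)) ⋆ n)) ⋆ (n ⋆ n)) ⋆ n) ⋆ (n ⋆ h(n ⋆ d ⋆ d ⋆ n ⋆ d ⋆ a))
  Un-nest:  n ⋆ g(g(a, d, a), h(a), a ⋆ (a ⋆ n)) ⋆ n ⋆ n ⋆ n ⋆ n ⋆ n ⋆ h(n ⋆ d ⋆ d ⋆ n ⋆ d ⋆ a)
  Inside:  g(g(a, d, a), h(a), a ⋆ (a ⋆ n))  →  g(g(a, d, a), h(a), a ⋆ a)
  Canonicalize subterm:  h(n ⋆ d ⋆ d ⋆ n ⋆ d ⋆ a)  →  h(a ⋆ d ⋆ d ⋆ d)
  Units out:  drop n (×6)
  Order the arguments:  g(g(a, d, a), h(a), a ⋆ a) ⋆ h(a ⋆ d ⋆ d ⋆ d)
Right:  g(g(a, n ⋆ n ⋆ d, a) ⋆ (n ⋆ n), h(a), n ⋆ a ⋆ (a ⋆ n)) ⋆ (h((n ⋆ (d ⋆ a ⋆ d ⋆ d)) ⋆ n) ⋆ n)
  Un-nest:  g(g(a, n ⋆ n ⋆ d, a) ⋆ (n ⋆ n), h(a), n ⋆ a ⋆ (a ⋆ n)) ⋆ h((n ⋆ (d ⋆ a ⋆ d ⋆ d)) ⋆ n) ⋆ n
  Inside:  g(g(a, n ⋆ n ⋆ d, a) ⋆ (n ⋆ n), h(a), n ⋆ a ⋆ (a ⋆ n))  →  g(g(a, d, a), h(a), a ⋆ a)
  Canonicalize subterm:  h((n ⋆ (d ⋆ a ⋆ d ⋆ d)) ⋆ n)  →  h(a ⋆ d ⋆ d ⋆ d)
  Units out:  drop n
  Sort arguments:  g(g(a, d, a), h(a), a ⋆ a) ⋆ h(a ⋆ d ⋆ d ⋆ d)

Answer: yes — both canonical forms are g(g(a, d, a), h(a), a ⋆ a) ⋆ h(a ⋆ d ⋆ d ⋆ d)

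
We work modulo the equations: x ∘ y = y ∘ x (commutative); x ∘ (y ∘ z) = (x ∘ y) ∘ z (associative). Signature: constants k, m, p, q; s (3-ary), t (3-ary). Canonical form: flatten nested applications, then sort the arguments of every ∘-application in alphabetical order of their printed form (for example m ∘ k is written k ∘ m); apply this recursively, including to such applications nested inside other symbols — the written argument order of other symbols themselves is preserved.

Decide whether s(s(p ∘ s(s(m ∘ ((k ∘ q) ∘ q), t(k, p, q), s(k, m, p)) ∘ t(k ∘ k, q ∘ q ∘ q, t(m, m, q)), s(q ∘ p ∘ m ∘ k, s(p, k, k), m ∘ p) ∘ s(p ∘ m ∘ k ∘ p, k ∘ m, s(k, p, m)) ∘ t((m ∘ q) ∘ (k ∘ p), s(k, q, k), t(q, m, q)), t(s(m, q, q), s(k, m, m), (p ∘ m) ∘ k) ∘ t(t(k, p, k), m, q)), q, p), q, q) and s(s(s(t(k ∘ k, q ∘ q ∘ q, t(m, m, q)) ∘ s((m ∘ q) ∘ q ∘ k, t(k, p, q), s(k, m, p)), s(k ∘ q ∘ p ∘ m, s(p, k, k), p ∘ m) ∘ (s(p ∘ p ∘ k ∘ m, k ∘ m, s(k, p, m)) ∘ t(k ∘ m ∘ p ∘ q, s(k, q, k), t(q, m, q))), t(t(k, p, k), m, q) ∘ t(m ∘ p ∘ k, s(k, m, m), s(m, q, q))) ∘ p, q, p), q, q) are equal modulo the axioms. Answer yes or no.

Answer: no — s(s(p ∘ s(s(k ∘ m ∘ q ∘ q, t(k, p, q), s(k, m, p)) ∘ t(k ∘ k, q ∘ q ∘ q, t(m, m, q)), s(k ∘ m ∘ p ∘ p, k ∘ m, s(k, p, m)) ∘ s(k ∘ m ∘ p ∘ q, s(p, k, k), m ∘ p) ∘ t(k ∘ m ∘ p ∘ q, s(k, q, k), t(q, m, q)), t(s(m, q, q), s(k, m, m), k ∘ m ∘ p) ∘ t(t(k, p, k), m, q)), q, p), q, q) vs s(s(p ∘ s(s(k ∘ m ∘ q ∘ q, t(k, p, q), s(k, m, p)) ∘ t(k ∘ k, q ∘ q ∘ q, t(m, m, q)), s(k ∘ m ∘ p ∘ p, k ∘ m, s(k, p, m)) ∘ s(k ∘ m ∘ p ∘ q, s(p, k, k), m ∘ p) ∘ t(k ∘ m ∘ p ∘ q, s(k, q, k), t(q, m, q)), t(k ∘ m ∘ p, s(k, m, m), s(m, q, q)) ∘ t(t(k, p, k), m, q)), q, p), q, q)

Derivation:
Left:  s(s(p ∘ s(s(m ∘ ((k ∘ q) ∘ q), t(k, p, q), s(k, m, p)) ∘ t(k ∘ k, q ∘ q ∘ q, t(m, m, q)), s(q ∘ p ∘ m ∘ k, s(p, k, k), m ∘ p) ∘ s(p ∘ m ∘ k ∘ p, k ∘ m, s(k, p, m)) ∘ t((m ∘ q) ∘ (k ∘ p), s(k, q, k), t(q, m, q)), t(s(m, q, q), s(k, m, m), (p ∘ m) ∘ k) ∘ t(t(k, p, k), m, q)), q, p), q, q)
  Descend into:  p ∘ s(s(m ∘ ((k ∘ q) ∘ q), t(k, p, q), s(k, m, p)) ∘ t(k ∘ k, q ∘ q ∘ q, t(m, m, q)), s(q ∘ p ∘ m ∘ k, s(p, k, k), m ∘ p) ∘ s(p ∘ m ∘ k ∘ p, k ∘ m, s(k, p, m)) ∘ t((m ∘ q) ∘ (k ∘ p), s(k, q, k), t(q, m, q)), t(s(m, q, q), s(k, m, m), (p ∘ m) ∘ k) ∘ t(t(k, p, k), m, q))
  Inside:  s(s(m ∘ ((k ∘ q) ∘ q), t(k, p, q), s(k, m, p)) ∘ t(k ∘ k, q ∘ q ∘ q, t(m, m, q)), s(q ∘ p ∘ m ∘ k, s(p, k, k), m ∘ p) ∘ s(p ∘ m ∘ k ∘ p, k ∘ m, s(k, p, m)) ∘ t((m ∘ q) ∘ (k ∘ p), s(k, q, k), t(q, m, q)), t(s(m, q, q), s(k, m, m), (p ∘ m) ∘ k) ∘ t(t(k, p, k), m, q))  →  s(s(k ∘ m ∘ q ∘ q, t(k, p, q), s(k, m, p)) ∘ t(k ∘ k, q ∘ q ∘ q, t(m, m, q)), s(k ∘ m ∘ p ∘ p, k ∘ m, s(k, p, m)) ∘ s(k ∘ m ∘ p ∘ q, s(p, k, k), m ∘ p) ∘ t(k ∘ m ∘ p ∘ q, s(k, q, k), t(q, m, q)), t(s(m, q, q), s(k, m, m), k ∘ m ∘ p) ∘ t(t(k, p, k), m, q))
  Sort:  p ∘ s(s(k ∘ m ∘ q ∘ q, t(k, p, q), s(k, m, p)) ∘ t(k ∘ k, q ∘ q ∘ q, t(m, m, q)), s(k ∘ m ∘ p ∘ p, k ∘ m, s(k, p, m)) ∘ s(k ∘ m ∘ p ∘ q, s(p, k, k), m ∘ p) ∘ t(k ∘ m ∘ p ∘ q, s(k, q, k), t(q, m, q)), t(s(m, q, q), s(k, m, m), k ∘ m ∘ p) ∘ t(t(k, p, k), m, q))
  Put back:  s(s(p ∘ s(s(k ∘ m ∘ q ∘ q, t(k, p, q), s(k, m, p)) ∘ t(k ∘ k, q ∘ q ∘ q, t(m, m, q)), s(k ∘ m ∘ p ∘ p, k ∘ m, s(k, p, m)) ∘ s(k ∘ m ∘ p ∘ q, s(p, k, k), m ∘ p) ∘ t(k ∘ m ∘ p ∘ q, s(k, q, k), t(q, m, q)), t(s(m, q, q), s(k, m, m), k ∘ m ∘ p) ∘ t(t(k, p, k), m, q)), q, p), q, q)
Right:  s(s(s(t(k ∘ k, q ∘ q ∘ q, t(m, m, q)) ∘ s((m ∘ q) ∘ q ∘ k, t(k, p, q), s(k, m, p)), s(k ∘ q ∘ p ∘ m, s(p, k, k), p ∘ m) ∘ (s(p ∘ p ∘ k ∘ m, k ∘ m, s(k, p, m)) ∘ t(k ∘ m ∘ p ∘ q, s(k, q, k), t(q, m, q))), t(t(k, p, k), m, q) ∘ t(m ∘ p ∘ k, s(k, m, m), s(m, q, q))) ∘ p, q, p), q, q)
  Descend into:  s(t(k ∘ k, q ∘ q ∘ q, t(m, m, q)) ∘ s((m ∘ q) ∘ q ∘ k, t(k, p, q), s(k, m, p)), s(k ∘ q ∘ p ∘ m, s(p, k, k), p ∘ m) ∘ (s(p ∘ p ∘ k ∘ m, k ∘ m, s(k, p, m)) ∘ t(k ∘ m ∘ p ∘ q, s(k, q, k), t(q, m, q))), t(t(k, p, k), m, q) ∘ t(m ∘ p ∘ k, s(k, m, m), s(m, q, q))) ∘ p
  Canonicalize subterm:  s(t(k ∘ k, q ∘ q ∘ q, t(m, m, q)) ∘ s((m ∘ q) ∘ q ∘ k, t(k, p, q), s(k, m, p)), s(k ∘ q ∘ p ∘ m, s(p, k, k), p ∘ m) ∘ (s(p ∘ p ∘ k ∘ m, k ∘ m, s(k, p, m)) ∘ t(k ∘ m ∘ p ∘ q, s(k, q, k), t(q, m, q))), t(t(k, p, k), m, q) ∘ t(m ∘ p ∘ k, s(k, m, m), s(m, q, q)))  →  s(s(k ∘ m ∘ q ∘ q, t(k, p, q), s(k, m, p)) ∘ t(k ∘ k, q ∘ q ∘ q, t(m, m, q)), s(k ∘ m ∘ p ∘ p, k ∘ m, s(k, p, m)) ∘ s(k ∘ m ∘ p ∘ q, s(p, k, k), m ∘ p) ∘ t(k ∘ m ∘ p ∘ q, s(k, q, k), t(q, m, q)), t(k ∘ m ∘ p, s(k, m, m), s(m, q, q)) ∘ t(t(k, p, k), m, q))
  Sort:  p ∘ s(s(k ∘ m ∘ q ∘ q, t(k, p, q), s(k, m, p)) ∘ t(k ∘ k, q ∘ q ∘ q, t(m, m, q)), s(k ∘ m ∘ p ∘ p, k ∘ m, s(k, p, m)) ∘ s(k ∘ m ∘ p ∘ q, s(p, k, k), m ∘ p) ∘ t(k ∘ m ∘ p ∘ q, s(k, q, k), t(q, m, q)), t(k ∘ m ∘ p, s(k, m, m), s(m, q, q)) ∘ t(t(k, p, k), m, q))
  Rebuild:  s(s(p ∘ s(s(k ∘ m ∘ q ∘ q, t(k, p, q), s(k, m, p)) ∘ t(k ∘ k, q ∘ q ∘ q, t(m, m, q)), s(k ∘ m ∘ p ∘ p, k ∘ m, s(k, p, m)) ∘ s(k ∘ m ∘ p ∘ q, s(p, k, k), m ∘ p) ∘ t(k ∘ m ∘ p ∘ q, s(k, q, k), t(q, m, q)), t(k ∘ m ∘ p, s(k, m, m), s(m, q, q)) ∘ t(t(k, p, k), m, q)), q, p), q, q)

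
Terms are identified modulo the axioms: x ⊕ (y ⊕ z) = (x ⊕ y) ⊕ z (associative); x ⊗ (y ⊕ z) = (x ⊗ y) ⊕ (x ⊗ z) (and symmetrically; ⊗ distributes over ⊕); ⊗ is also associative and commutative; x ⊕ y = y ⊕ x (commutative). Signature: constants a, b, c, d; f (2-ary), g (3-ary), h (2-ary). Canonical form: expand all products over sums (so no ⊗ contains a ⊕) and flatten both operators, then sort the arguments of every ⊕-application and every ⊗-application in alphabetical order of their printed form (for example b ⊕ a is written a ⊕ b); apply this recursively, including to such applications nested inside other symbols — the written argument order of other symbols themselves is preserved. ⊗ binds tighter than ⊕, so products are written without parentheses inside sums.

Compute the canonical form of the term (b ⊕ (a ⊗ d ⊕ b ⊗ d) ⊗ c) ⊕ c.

Answer: a ⊗ c ⊗ d ⊕ b ⊕ b ⊗ c ⊗ d ⊕ c

Derivation:
Expand products over sums:  b ⊕ a ⊗ c ⊗ d ⊕ b ⊗ c ⊗ d ⊕ c
Sort arguments:  a ⊗ c ⊗ d ⊕ b ⊕ b ⊗ c ⊗ d ⊕ c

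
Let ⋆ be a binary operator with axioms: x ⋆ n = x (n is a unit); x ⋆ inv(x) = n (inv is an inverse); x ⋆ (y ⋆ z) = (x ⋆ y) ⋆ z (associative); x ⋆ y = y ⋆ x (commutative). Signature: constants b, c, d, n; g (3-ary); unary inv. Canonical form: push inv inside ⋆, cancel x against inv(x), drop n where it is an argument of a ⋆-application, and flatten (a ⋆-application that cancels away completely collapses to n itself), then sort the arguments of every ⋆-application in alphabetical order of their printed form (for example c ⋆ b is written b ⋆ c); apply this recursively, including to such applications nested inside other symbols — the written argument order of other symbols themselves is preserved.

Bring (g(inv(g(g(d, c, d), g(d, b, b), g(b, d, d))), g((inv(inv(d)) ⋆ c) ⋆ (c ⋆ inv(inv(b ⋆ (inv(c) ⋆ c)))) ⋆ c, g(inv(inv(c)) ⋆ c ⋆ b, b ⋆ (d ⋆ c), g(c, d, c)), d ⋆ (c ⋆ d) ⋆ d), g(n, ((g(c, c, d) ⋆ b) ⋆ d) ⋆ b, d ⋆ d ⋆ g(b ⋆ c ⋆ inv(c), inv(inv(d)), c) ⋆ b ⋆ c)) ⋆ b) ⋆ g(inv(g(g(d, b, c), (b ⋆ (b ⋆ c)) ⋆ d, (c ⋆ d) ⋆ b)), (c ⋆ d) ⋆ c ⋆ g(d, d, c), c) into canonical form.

Push inv inside:  distribute inv over ⋆ and collapse double inv
Collect terms:  g(inv(g(g(d, c, d), g(d, b, b), g(b, d, d))), g(b ⋆ c ⋆ c ⋆ c ⋆ d, g(b ⋆ c ⋆ c, b ⋆ c ⋆ d, g(c, d, c)), c ⋆ d ⋆ d ⋆ d), g(n, b ⋆ b ⋆ d ⋆ g(c, c, d), b ⋆ c ⋆ d ⋆ d ⋆ g(b, d, c))) ⋆ b ⋆ g(inv(g(g(d, b, c), b ⋆ b ⋆ c ⋆ d, b ⋆ c ⋆ d)), c ⋆ c ⋆ d ⋆ g(d, d, c), c)
Order the arguments:  b ⋆ g(inv(g(g(d, b, c), b ⋆ b ⋆ c ⋆ d, b ⋆ c ⋆ d)), c ⋆ c ⋆ d ⋆ g(d, d, c), c) ⋆ g(inv(g(g(d, c, d), g(d, b, b), g(b, d, d))), g(b ⋆ c ⋆ c ⋆ c ⋆ d, g(b ⋆ c ⋆ c, b ⋆ c ⋆ d, g(c, d, c)), c ⋆ d ⋆ d ⋆ d), g(n, b ⋆ b ⋆ d ⋆ g(c, c, d), b ⋆ c ⋆ d ⋆ d ⋆ g(b, d, c)))

Answer: b ⋆ g(inv(g(g(d, b, c), b ⋆ b ⋆ c ⋆ d, b ⋆ c ⋆ d)), c ⋆ c ⋆ d ⋆ g(d, d, c), c) ⋆ g(inv(g(g(d, c, d), g(d, b, b), g(b, d, d))), g(b ⋆ c ⋆ c ⋆ c ⋆ d, g(b ⋆ c ⋆ c, b ⋆ c ⋆ d, g(c, d, c)), c ⋆ d ⋆ d ⋆ d), g(n, b ⋆ b ⋆ d ⋆ g(c, c, d), b ⋆ c ⋆ d ⋆ d ⋆ g(b, d, c)))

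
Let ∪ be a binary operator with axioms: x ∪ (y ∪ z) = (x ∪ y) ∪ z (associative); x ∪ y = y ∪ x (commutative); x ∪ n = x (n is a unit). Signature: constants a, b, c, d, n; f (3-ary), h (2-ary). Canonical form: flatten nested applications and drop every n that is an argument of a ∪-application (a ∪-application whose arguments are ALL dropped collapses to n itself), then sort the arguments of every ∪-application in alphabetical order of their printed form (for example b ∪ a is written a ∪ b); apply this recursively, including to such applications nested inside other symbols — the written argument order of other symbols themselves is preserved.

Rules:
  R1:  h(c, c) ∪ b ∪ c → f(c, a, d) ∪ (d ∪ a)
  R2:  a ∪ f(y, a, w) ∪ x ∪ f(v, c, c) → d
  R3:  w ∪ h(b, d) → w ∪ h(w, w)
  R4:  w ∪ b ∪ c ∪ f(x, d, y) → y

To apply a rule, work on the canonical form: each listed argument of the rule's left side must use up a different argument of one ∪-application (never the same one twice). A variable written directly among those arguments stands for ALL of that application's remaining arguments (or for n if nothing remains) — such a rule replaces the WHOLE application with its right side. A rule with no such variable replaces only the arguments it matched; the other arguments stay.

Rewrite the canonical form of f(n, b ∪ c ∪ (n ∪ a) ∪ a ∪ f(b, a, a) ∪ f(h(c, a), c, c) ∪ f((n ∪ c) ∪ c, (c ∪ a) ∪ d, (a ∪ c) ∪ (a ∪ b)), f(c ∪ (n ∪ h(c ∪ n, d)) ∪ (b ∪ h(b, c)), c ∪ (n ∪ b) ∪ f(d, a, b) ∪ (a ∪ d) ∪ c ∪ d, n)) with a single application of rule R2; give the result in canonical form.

Answer: f(n, d, f(b ∪ c ∪ h(b, c) ∪ h(c, d), a ∪ b ∪ c ∪ c ∪ d ∪ d ∪ f(d, a, b), n))

Derivation:
Canonical form:  f(n, a ∪ a ∪ b ∪ c ∪ f(b, a, a) ∪ f(c ∪ c, a ∪ c ∪ d, a ∪ a ∪ b ∪ c) ∪ f(h(c, a), c, c), f(b ∪ c ∪ h(b, c) ∪ h(c, d), a ∪ b ∪ c ∪ c ∪ d ∪ d ∪ f(d, a, b), n))
R2 matches:  uses a, f(b, a, a), f(h(c, a), c, c);  v := h(c, a), w := a, x := a ∪ b ∪ c ∪ f(c ∪ c, a ∪ c ∪ d, a ∪ a ∪ b ∪ c), y := b
The extension variable absorbs all remaining arguments, so the whole application is rewritten.
Result:  f(n, d, f(b ∪ c ∪ h(b, c) ∪ h(c, d), a ∪ b ∪ c ∪ c ∪ d ∪ d ∪ f(d, a, b), n))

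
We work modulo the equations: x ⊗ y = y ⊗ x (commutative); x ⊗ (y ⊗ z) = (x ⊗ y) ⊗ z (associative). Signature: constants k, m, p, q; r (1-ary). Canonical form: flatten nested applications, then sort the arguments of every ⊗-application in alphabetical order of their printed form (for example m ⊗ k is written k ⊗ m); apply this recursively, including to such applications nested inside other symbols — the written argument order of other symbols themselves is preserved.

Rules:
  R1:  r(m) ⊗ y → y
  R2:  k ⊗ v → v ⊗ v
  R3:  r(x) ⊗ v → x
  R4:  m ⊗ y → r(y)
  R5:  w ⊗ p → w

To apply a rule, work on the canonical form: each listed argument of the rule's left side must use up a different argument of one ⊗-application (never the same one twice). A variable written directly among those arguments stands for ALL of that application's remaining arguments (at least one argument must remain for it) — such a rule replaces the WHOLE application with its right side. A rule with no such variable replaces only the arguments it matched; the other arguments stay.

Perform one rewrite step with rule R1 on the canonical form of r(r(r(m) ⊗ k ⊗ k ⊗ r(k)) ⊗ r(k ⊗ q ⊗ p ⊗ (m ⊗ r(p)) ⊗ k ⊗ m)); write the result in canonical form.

Answer: r(r(k ⊗ k ⊗ m ⊗ m ⊗ p ⊗ q ⊗ r(p)) ⊗ r(k ⊗ k ⊗ r(k)))

Derivation:
Canonical form:  r(r(k ⊗ k ⊗ m ⊗ m ⊗ p ⊗ q ⊗ r(p)) ⊗ r(k ⊗ k ⊗ r(k) ⊗ r(m)))
Match R1:  consume r(m);  y := k ⊗ k ⊗ r(k)
The variable takes the whole remainder — replace the entire application.
Result:  r(r(k ⊗ k ⊗ m ⊗ m ⊗ p ⊗ q ⊗ r(p)) ⊗ r(k ⊗ k ⊗ r(k)))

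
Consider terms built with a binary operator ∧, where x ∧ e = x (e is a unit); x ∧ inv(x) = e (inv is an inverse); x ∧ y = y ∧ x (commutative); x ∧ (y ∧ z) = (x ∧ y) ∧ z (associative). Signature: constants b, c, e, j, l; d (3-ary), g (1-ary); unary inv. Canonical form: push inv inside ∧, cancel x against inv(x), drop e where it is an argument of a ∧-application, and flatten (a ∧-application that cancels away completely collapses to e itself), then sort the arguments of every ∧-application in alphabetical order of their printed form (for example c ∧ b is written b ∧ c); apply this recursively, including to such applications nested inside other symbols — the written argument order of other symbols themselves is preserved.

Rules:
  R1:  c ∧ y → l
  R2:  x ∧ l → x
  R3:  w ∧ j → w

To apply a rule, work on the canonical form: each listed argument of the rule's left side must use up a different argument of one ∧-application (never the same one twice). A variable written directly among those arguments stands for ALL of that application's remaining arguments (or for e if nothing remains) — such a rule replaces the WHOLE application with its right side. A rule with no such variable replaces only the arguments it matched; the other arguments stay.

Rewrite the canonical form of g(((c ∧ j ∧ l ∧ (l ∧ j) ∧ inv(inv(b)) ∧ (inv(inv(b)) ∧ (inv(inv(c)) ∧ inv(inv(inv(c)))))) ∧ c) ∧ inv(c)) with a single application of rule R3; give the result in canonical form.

Canonical form:  g(b ∧ b ∧ c ∧ j ∧ j ∧ l ∧ l)
Apply R3:  consuming j;  w := b ∧ b ∧ c ∧ j ∧ l ∧ l
The variable takes the whole remainder — replace the entire application.
New term:  g(b ∧ b ∧ c ∧ j ∧ l ∧ l)

Answer: g(b ∧ b ∧ c ∧ j ∧ l ∧ l)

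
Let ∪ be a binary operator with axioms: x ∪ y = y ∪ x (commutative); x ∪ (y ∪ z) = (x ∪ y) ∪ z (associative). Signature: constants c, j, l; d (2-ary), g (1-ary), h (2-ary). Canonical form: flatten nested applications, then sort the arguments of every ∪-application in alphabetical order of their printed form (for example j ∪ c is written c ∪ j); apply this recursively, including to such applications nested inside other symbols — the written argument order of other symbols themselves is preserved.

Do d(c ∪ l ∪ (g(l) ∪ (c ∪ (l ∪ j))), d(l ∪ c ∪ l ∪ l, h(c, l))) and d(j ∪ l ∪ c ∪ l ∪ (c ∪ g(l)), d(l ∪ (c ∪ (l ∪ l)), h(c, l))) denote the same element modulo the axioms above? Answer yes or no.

Left:  d(c ∪ l ∪ (g(l) ∪ (c ∪ (l ∪ j))), d(l ∪ c ∪ l ∪ l, h(c, l)))
  Focus inside:  c ∪ l ∪ (g(l) ∪ (c ∪ (l ∪ j)))
  Merge nested applications:  c ∪ l ∪ g(l) ∪ c ∪ l ∪ j
  Order the arguments:  c ∪ c ∪ g(l) ∪ j ∪ l ∪ l
  Rebuild:  d(c ∪ c ∪ g(l) ∪ j ∪ l ∪ l, d(c ∪ l ∪ l ∪ l, h(c, l)))
Right:  d(j ∪ l ∪ c ∪ l ∪ (c ∪ g(l)), d(l ∪ (c ∪ (l ∪ l)), h(c, l)))
  Work inside:  j ∪ l ∪ c ∪ l ∪ (c ∪ g(l))
  Flatten:  j ∪ l ∪ c ∪ l ∪ c ∪ g(l)
  Order the arguments:  c ∪ c ∪ g(l) ∪ j ∪ l ∪ l
  Rebuild:  d(c ∪ c ∪ g(l) ∪ j ∪ l ∪ l, d(c ∪ l ∪ l ∪ l, h(c, l)))

Answer: yes — both canonical forms are d(c ∪ c ∪ g(l) ∪ j ∪ l ∪ l, d(c ∪ l ∪ l ∪ l, h(c, l)))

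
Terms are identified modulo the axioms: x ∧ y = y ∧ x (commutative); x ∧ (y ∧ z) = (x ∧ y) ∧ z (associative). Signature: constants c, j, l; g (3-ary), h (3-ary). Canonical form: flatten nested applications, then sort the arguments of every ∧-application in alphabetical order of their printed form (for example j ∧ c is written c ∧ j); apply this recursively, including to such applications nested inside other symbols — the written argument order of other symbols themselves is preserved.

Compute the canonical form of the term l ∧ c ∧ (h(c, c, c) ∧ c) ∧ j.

Un-nest:  l ∧ c ∧ h(c, c, c) ∧ c ∧ j
Order the arguments:  c ∧ c ∧ h(c, c, c) ∧ j ∧ l

Answer: c ∧ c ∧ h(c, c, c) ∧ j ∧ l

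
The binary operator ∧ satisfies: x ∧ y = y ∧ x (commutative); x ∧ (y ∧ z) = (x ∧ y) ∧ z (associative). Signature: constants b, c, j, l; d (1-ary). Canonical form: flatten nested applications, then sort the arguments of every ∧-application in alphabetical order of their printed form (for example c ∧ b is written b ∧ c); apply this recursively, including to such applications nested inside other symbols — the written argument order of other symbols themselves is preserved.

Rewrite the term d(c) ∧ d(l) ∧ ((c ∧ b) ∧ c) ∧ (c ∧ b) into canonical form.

Answer: b ∧ b ∧ c ∧ c ∧ c ∧ d(c) ∧ d(l)

Derivation:
Un-nest:  d(c) ∧ d(l) ∧ c ∧ b ∧ c ∧ c ∧ b
Order the arguments:  b ∧ b ∧ c ∧ c ∧ c ∧ d(c) ∧ d(l)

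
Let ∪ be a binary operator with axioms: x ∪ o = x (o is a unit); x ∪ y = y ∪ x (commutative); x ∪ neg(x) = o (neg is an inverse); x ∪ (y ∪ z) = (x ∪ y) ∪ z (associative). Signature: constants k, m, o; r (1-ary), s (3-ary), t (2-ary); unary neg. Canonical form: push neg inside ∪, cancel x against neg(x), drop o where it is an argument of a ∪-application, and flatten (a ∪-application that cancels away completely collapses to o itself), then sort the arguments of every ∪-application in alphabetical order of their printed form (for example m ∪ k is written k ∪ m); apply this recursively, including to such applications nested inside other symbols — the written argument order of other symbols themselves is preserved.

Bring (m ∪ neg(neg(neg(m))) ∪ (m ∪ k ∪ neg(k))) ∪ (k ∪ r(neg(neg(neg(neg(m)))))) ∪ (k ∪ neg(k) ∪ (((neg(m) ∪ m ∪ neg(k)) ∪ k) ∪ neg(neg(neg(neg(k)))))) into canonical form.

Answer: k ∪ k ∪ m ∪ r(m)

Derivation:
Push neg inside:  distribute neg over ∪ and collapse double neg
Collect:  m ∪ k ∪ k ∪ r(m)
Sort arguments:  k ∪ k ∪ m ∪ r(m)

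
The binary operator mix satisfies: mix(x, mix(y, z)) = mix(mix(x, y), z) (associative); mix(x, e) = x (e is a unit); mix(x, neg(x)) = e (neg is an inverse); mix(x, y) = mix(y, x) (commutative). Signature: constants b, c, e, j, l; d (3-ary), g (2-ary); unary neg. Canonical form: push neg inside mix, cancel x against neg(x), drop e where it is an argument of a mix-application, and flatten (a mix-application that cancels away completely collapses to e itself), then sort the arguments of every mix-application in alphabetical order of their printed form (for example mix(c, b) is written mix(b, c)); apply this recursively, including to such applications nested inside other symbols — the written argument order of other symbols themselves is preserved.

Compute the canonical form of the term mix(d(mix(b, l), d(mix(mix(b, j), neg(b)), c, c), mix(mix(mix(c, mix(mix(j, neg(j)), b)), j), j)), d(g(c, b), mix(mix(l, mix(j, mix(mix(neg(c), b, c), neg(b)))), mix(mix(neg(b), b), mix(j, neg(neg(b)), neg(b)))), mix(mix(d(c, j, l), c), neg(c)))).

Answer: mix(d(g(c, b), mix(j, j, l), d(c, j, l)), d(mix(b, l), d(j, c, c), mix(b, c, j, j)))

Derivation:
Push neg inside:  distribute neg over mix and collapse double neg
Collect terms:  mix(d(mix(b, l), d(j, c, c), mix(b, c, j, j)), d(g(c, b), mix(j, j, l), d(c, j, l)))
Sort:  mix(d(g(c, b), mix(j, j, l), d(c, j, l)), d(mix(b, l), d(j, c, c), mix(b, c, j, j)))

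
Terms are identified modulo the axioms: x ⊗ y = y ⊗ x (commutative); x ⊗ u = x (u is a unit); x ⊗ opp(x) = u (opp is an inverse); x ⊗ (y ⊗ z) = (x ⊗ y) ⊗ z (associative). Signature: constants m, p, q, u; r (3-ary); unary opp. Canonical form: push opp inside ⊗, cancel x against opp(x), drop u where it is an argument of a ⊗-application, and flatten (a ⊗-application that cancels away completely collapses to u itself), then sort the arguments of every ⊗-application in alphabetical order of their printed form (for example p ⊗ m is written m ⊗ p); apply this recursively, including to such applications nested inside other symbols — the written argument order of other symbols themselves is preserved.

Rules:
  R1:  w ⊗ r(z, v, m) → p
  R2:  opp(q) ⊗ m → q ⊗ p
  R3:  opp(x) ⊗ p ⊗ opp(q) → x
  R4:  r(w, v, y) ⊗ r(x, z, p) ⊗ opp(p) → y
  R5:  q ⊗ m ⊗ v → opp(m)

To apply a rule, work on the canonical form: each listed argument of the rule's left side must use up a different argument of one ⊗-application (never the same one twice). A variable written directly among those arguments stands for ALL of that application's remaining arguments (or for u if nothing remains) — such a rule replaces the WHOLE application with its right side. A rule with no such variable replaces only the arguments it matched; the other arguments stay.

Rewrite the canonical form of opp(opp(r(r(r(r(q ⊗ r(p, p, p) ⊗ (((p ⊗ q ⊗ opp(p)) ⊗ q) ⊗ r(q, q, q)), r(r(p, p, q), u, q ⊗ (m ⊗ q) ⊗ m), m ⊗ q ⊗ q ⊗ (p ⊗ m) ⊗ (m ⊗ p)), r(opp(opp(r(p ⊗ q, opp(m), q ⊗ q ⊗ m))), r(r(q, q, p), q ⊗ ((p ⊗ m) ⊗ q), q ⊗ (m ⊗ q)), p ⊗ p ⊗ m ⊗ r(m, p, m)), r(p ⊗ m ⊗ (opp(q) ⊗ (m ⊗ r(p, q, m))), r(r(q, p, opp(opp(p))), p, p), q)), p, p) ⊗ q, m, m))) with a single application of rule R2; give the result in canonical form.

Answer: r(q ⊗ r(r(r(q ⊗ q ⊗ q ⊗ r(p, p, p) ⊗ r(q, q, q), r(r(p, p, q), u, m ⊗ m ⊗ q ⊗ q), m ⊗ m ⊗ m ⊗ p ⊗ p ⊗ q ⊗ q), r(r(p ⊗ q, opp(m), m ⊗ q ⊗ q), r(r(q, q, p), m ⊗ p ⊗ q ⊗ q, m ⊗ q ⊗ q), m ⊗ p ⊗ p ⊗ r(m, p, m)), r(m ⊗ p ⊗ p ⊗ q ⊗ r(p, q, m), r(r(q, p, p), p, p), q)), p, p), m, m)

Derivation:
Canonical form:  r(q ⊗ r(r(r(q ⊗ q ⊗ q ⊗ r(p, p, p) ⊗ r(q, q, q), r(r(p, p, q), u, m ⊗ m ⊗ q ⊗ q), m ⊗ m ⊗ m ⊗ p ⊗ p ⊗ q ⊗ q), r(r(p ⊗ q, opp(m), m ⊗ q ⊗ q), r(r(q, q, p), m ⊗ p ⊗ q ⊗ q, m ⊗ q ⊗ q), m ⊗ p ⊗ p ⊗ r(m, p, m)), r(m ⊗ m ⊗ opp(q) ⊗ p ⊗ r(p, q, m), r(r(q, p, p), p, p), q)), p, p), m, m)
Apply R2:  consuming m, opp(q)
Result:  r(q ⊗ r(r(r(q ⊗ q ⊗ q ⊗ r(p, p, p) ⊗ r(q, q, q), r(r(p, p, q), u, m ⊗ m ⊗ q ⊗ q), m ⊗ m ⊗ m ⊗ p ⊗ p ⊗ q ⊗ q), r(r(p ⊗ q, opp(m), m ⊗ q ⊗ q), r(r(q, q, p), m ⊗ p ⊗ q ⊗ q, m ⊗ q ⊗ q), m ⊗ p ⊗ p ⊗ r(m, p, m)), r(m ⊗ p ⊗ p ⊗ q ⊗ r(p, q, m), r(r(q, p, p), p, p), q)), p, p), m, m)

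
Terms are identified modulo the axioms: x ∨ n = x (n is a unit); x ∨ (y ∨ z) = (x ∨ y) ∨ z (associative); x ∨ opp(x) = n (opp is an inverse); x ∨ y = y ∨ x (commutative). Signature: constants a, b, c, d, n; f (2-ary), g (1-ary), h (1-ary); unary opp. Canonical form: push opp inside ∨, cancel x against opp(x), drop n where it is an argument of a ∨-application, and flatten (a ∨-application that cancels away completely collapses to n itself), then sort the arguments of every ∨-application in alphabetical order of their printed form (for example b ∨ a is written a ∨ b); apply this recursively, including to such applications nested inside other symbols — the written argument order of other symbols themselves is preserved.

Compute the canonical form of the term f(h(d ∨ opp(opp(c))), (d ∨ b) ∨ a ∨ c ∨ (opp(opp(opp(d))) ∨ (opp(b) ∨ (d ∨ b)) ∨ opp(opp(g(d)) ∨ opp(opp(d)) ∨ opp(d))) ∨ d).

Descend into:  (d ∨ b) ∨ a ∨ c ∨ (opp(opp(opp(d))) ∨ (opp(b) ∨ (d ∨ b)) ∨ opp(opp(g(d)) ∨ opp(opp(d)) ∨ opp(d))) ∨ d
Push opp inside:  distribute opp over ∨ and collapse double opp
Collect:  d ∨ d ∨ b ∨ a ∨ c ∨ g(d)
Sort arguments:  a ∨ b ∨ c ∨ d ∨ d ∨ g(d)
Reassemble:  f(h(c ∨ d), a ∨ b ∨ c ∨ d ∨ d ∨ g(d))

Answer: f(h(c ∨ d), a ∨ b ∨ c ∨ d ∨ d ∨ g(d))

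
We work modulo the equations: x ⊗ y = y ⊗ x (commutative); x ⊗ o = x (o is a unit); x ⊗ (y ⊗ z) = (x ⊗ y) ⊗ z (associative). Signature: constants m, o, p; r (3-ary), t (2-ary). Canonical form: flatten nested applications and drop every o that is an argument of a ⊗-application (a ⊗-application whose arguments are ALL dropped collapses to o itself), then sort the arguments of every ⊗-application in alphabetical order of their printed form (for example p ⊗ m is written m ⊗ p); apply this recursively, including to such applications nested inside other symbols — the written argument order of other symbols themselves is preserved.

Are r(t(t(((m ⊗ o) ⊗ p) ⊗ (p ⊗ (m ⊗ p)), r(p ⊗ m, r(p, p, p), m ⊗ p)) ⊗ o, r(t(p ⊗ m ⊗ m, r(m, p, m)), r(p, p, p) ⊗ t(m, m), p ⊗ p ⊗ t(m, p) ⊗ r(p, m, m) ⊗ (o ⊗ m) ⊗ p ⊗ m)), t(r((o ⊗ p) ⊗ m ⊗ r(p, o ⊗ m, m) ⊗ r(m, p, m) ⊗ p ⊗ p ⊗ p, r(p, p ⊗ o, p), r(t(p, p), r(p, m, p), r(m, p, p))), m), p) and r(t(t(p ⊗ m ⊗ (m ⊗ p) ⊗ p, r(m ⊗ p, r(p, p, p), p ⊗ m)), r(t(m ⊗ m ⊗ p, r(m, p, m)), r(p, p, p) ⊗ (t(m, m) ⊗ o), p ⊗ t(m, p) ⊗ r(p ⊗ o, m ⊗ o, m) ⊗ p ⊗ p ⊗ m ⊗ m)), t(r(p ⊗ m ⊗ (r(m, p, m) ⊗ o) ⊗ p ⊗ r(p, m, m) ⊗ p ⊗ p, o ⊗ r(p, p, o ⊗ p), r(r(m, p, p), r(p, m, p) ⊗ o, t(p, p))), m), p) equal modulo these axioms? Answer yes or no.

Left:  r(t(t(((m ⊗ o) ⊗ p) ⊗ (p ⊗ (m ⊗ p)), r(p ⊗ m, r(p, p, p), m ⊗ p)) ⊗ o, r(t(p ⊗ m ⊗ m, r(m, p, m)), r(p, p, p) ⊗ t(m, m), p ⊗ p ⊗ t(m, p) ⊗ r(p, m, m) ⊗ (o ⊗ m) ⊗ p ⊗ m)), t(r((o ⊗ p) ⊗ m ⊗ r(p, o ⊗ m, m) ⊗ r(m, p, m) ⊗ p ⊗ p ⊗ p, r(p, p ⊗ o, p), r(t(p, p), r(p, m, p), r(m, p, p))), m), p)
  Focus inside:  t(((m ⊗ o) ⊗ p) ⊗ (p ⊗ (m ⊗ p)), r(p ⊗ m, r(p, p, p), m ⊗ p)) ⊗ o
  Canonicalize subterm:  t(((m ⊗ o) ⊗ p) ⊗ (p ⊗ (m ⊗ p)), r(p ⊗ m, r(p, p, p), m ⊗ p))  →  t(m ⊗ m ⊗ p ⊗ p ⊗ p, r(m ⊗ p, r(p, p, p), m ⊗ p))
  Units out:  drop o
  Sort:  t(m ⊗ m ⊗ p ⊗ p ⊗ p, r(m ⊗ p, r(p, p, p), m ⊗ p))
  Reassemble:  r(t(t(m ⊗ m ⊗ p ⊗ p ⊗ p, r(m ⊗ p, r(p, p, p), m ⊗ p)), r(t(m ⊗ m ⊗ p, r(m, p, m)), r(p, p, p) ⊗ t(m, m), m ⊗ m ⊗ p ⊗ p ⊗ p ⊗ r(p, m, m) ⊗ t(m, p))), t(r(m ⊗ p ⊗ p ⊗ p ⊗ p ⊗ r(m, p, m) ⊗ r(p, m, m), r(p, p, p), r(t(p, p), r(p, m, p), r(m, p, p))), m), p)
Right:  r(t(t(p ⊗ m ⊗ (m ⊗ p) ⊗ p, r(m ⊗ p, r(p, p, p), p ⊗ m)), r(t(m ⊗ m ⊗ p, r(m, p, m)), r(p, p, p) ⊗ (t(m, m) ⊗ o), p ⊗ t(m, p) ⊗ r(p ⊗ o, m ⊗ o, m) ⊗ p ⊗ p ⊗ m ⊗ m)), t(r(p ⊗ m ⊗ (r(m, p, m) ⊗ o) ⊗ p ⊗ r(p, m, m) ⊗ p ⊗ p, o ⊗ r(p, p, o ⊗ p), r(r(m, p, p), r(p, m, p) ⊗ o, t(p, p))), m), p)
  Focus inside:  p ⊗ t(m, p) ⊗ r(p ⊗ o, m ⊗ o, m) ⊗ p ⊗ p ⊗ m ⊗ m
  Canonicalize subterm:  r(p ⊗ o, m ⊗ o, m)  →  r(p, m, m)
  Order the arguments:  m ⊗ m ⊗ p ⊗ p ⊗ p ⊗ r(p, m, m) ⊗ t(m, p)
  Put back:  r(t(t(m ⊗ m ⊗ p ⊗ p ⊗ p, r(m ⊗ p, r(p, p, p), m ⊗ p)), r(t(m ⊗ m ⊗ p, r(m, p, m)), r(p, p, p) ⊗ t(m, m), m ⊗ m ⊗ p ⊗ p ⊗ p ⊗ r(p, m, m) ⊗ t(m, p))), t(r(m ⊗ p ⊗ p ⊗ p ⊗ p ⊗ r(m, p, m) ⊗ r(p, m, m), r(p, p, p), r(r(m, p, p), r(p, m, p), t(p, p))), m), p)

Answer: no — r(t(t(m ⊗ m ⊗ p ⊗ p ⊗ p, r(m ⊗ p, r(p, p, p), m ⊗ p)), r(t(m ⊗ m ⊗ p, r(m, p, m)), r(p, p, p) ⊗ t(m, m), m ⊗ m ⊗ p ⊗ p ⊗ p ⊗ r(p, m, m) ⊗ t(m, p))), t(r(m ⊗ p ⊗ p ⊗ p ⊗ p ⊗ r(m, p, m) ⊗ r(p, m, m), r(p, p, p), r(t(p, p), r(p, m, p), r(m, p, p))), m), p) vs r(t(t(m ⊗ m ⊗ p ⊗ p ⊗ p, r(m ⊗ p, r(p, p, p), m ⊗ p)), r(t(m ⊗ m ⊗ p, r(m, p, m)), r(p, p, p) ⊗ t(m, m), m ⊗ m ⊗ p ⊗ p ⊗ p ⊗ r(p, m, m) ⊗ t(m, p))), t(r(m ⊗ p ⊗ p ⊗ p ⊗ p ⊗ r(m, p, m) ⊗ r(p, m, m), r(p, p, p), r(r(m, p, p), r(p, m, p), t(p, p))), m), p)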